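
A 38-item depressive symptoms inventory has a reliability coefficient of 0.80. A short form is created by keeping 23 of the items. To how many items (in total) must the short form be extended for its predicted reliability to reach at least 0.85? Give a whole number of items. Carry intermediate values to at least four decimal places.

Short-form reliability: n = 23/38 = 0.6053; r_23 = n·r/(1+(n−1)r) ≈ 0.7077
Then solve for n' with r_old = 0.7077, r_target = 0.85: n' = 0.85(1 − 0.7077)/[0.7077(1 − 0.85)] = 2.3405
Total items = 2.3405 × 23 = 53.83, rounded up to 54.

54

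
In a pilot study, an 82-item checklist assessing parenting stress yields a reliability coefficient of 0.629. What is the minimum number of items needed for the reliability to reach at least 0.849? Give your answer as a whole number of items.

n = [0.849 × 0.371] / [0.629 × 0.151]
n = 0.314979 / 0.094979 ≈ 3.3163
Items needed = n × 82 = 3.3163 × 82 ≈ 271.94 → round up to 272

272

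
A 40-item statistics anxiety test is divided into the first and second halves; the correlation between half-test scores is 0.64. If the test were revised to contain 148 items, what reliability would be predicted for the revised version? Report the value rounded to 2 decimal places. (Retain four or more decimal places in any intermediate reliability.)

0.93

Spearman-Brown correction (n = 2): r_full = 2·0.64/(1 + 0.64) = 0.7805
Then adjust to 148 items: n = 148/40 = 3.7000
r_new = n·r_full / (1 + (n − 1)·r_full) = 2.8879 / 3.1074 ≈ 0.9294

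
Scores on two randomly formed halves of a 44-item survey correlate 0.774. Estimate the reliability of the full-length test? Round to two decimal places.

r_full = 2r_hh / (1 + r_hh) = 2 × 0.774 / (1 + 0.774)
r_full = 1.5480 / 1.7740 ≈ 0.8726

0.87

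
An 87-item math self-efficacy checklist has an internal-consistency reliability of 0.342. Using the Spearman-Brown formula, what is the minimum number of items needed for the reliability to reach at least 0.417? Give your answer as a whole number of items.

120

n = 0.417(1 − 0.342) / [0.342(1 − 0.417)]
  = 0.274386 / 0.199386 = 1.3762
1.3762 × 87 = 119.73 → 120 items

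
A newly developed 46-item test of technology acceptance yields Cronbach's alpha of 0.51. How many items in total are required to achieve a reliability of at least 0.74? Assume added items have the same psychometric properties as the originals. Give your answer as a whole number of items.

n = [0.74 × 0.49] / [0.51 × 0.26]
n = 0.3626 / 0.1326 ≈ 2.7345
2.7345 × 46 = 125.79 → 126 items

126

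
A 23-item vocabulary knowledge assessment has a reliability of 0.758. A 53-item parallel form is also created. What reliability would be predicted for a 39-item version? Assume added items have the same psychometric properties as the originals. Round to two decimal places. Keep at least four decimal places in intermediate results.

0.84

Only the ratio of lengths matters: n = 39/23 = 1.6957
r_{39} = n·r / (1 + (n − 1)·r) = 1.2853 / 1.5273 ≈ 0.8416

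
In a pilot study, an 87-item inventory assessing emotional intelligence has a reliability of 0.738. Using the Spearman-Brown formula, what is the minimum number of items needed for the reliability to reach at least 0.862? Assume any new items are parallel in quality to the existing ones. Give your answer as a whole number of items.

193

Invert Spearman-Brown to solve for n:
n = r_target (1 − r_old) / [ r_old (1 − r_target) ]
n = 0.862 × (1 − 0.738) / [ 0.738 × (1 − 0.862) ]
n = 0.225844 / 0.101844 ≈ 2.2175
So the test needs 2.2175 × 87 ≈ 192.92 items; rounding up, 193.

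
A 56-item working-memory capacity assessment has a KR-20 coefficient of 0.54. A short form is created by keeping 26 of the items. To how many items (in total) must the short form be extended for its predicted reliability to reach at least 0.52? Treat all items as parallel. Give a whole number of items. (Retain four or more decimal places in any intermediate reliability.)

52

Short-form reliability: n = 26/56 = 0.4643; r_26 = n·r/(1+(n−1)r) ≈ 0.3528
Then solve for n' with r_old = 0.3528, r_target = 0.52: n' = 0.52(1 − 0.3528)/[0.3528(1 − 0.52)] = 1.9873
Total items = 1.9873 × 26 = 51.67, rounded up to 52.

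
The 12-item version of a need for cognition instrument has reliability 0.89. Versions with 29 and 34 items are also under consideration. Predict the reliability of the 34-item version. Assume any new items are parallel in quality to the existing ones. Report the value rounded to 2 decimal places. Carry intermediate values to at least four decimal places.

The 29-item form is not needed; work directly from the 12-item form with n = 34/12 = 2.8333.
r_{34} = n·r / (1 + (n − 1)·r) = 2.5216 / 2.6316 ≈ 0.9582

0.96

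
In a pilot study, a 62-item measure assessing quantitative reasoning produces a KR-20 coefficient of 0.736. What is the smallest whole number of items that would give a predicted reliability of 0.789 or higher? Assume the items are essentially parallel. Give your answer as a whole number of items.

Spearman-Brown solved for the length factor n:
n = r*(1 − r) / [ r (1 − r*) ]
n = [0.789 × 0.264] / [0.736 × 0.211]
  = 0.208296 / 0.155296 = 1.3413
1.3413 × 62 = 83.16 → 84 items

84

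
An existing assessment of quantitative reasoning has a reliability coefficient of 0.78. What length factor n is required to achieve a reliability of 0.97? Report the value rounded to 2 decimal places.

9.12

Rearranging the Spearman-Brown formula for n,
n = r*(1 − r) / [ r (1 − r*) ]
n = [0.97 × 0.22] / [0.78 × 0.03]
n = 0.2134 / 0.0234 ≈ 9.1197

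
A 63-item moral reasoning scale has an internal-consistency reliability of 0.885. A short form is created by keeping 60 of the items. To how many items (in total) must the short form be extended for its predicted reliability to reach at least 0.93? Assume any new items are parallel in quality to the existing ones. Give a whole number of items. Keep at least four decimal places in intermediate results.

109

First, r for the 60-item form: n = 60/63 = 0.9524, so r_60 = 0.9524·0.885/(1 + (0.9524 − 1)·0.885) = 0.8799
Then solve for n' with r_old = 0.8799, r_target = 0.93: n' = 0.93(1 − 0.8799)/[0.8799(1 − 0.93)] = 1.8134
Items = 1.8134 × 60 ≈ 108.80 → 109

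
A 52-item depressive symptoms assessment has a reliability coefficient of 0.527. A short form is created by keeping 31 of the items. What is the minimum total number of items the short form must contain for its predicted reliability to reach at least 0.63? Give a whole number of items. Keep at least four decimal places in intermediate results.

First, r for the 31-item form: n = 31/52 = 0.5962, so r_31 = 0.5962·0.527/(1 + (0.5962 − 1)·0.527) = 0.3991
Length factor from the short form to reach 0.63: n' = 0.63(1 − 0.3991) / [0.3991(1 − 0.63)] ≈ 2.5637
Total items = 2.5637 × 31 = 79.47, rounded up to 80.

80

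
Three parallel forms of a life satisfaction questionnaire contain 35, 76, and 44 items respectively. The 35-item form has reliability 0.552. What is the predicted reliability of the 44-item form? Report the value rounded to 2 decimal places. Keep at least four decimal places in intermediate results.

0.61

The 76-item form is not needed; work directly from the 35-item form with n = 44/35 = 1.2571.
r_{44} = n·r / (1 + (n − 1)·r) = 0.6939 / 1.1419 ≈ 0.6077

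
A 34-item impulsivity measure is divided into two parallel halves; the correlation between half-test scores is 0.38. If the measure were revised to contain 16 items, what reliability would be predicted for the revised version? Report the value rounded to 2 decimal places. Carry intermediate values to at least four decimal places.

0.37

First correct the split-half correlation to full-test reliability: r_full = 2 × 0.38 / (1 + 0.38) ≈ 0.5507
Length factor from 34 to 16 items: n = 16/34 = 0.4706
r_new = n·r_full / (1 + (n − 1)·r_full) = 0.2592 / 0.7085 ≈ 0.3658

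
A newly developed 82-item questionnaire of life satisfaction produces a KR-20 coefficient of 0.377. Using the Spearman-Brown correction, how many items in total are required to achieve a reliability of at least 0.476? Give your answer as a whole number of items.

124

Spearman-Brown solved for the length factor n:
n = r*(1 − r) / [ r (1 − r*) ]
n = 0.476(1 − 0.377) / [0.377(1 − 0.476)]
n = 0.296548 / 0.197548 ≈ 1.5011
1.5011 × 82 = 123.09 → 124 items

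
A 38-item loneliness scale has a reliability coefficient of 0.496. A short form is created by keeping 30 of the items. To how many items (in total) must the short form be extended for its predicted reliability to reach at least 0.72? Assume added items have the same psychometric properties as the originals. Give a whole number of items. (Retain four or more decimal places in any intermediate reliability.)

100

First, r for the 30-item form: n = 30/38 = 0.7895, so r_30 = 0.7895·0.496/(1 + (0.7895 − 1)·0.496) = 0.4372
Then solve for n' with r_old = 0.4372, r_target = 0.72: n' = 0.72(1 − 0.4372)/[0.4372(1 − 0.72)] = 3.3102
Items = 3.3102 × 30 ≈ 99.31 → 100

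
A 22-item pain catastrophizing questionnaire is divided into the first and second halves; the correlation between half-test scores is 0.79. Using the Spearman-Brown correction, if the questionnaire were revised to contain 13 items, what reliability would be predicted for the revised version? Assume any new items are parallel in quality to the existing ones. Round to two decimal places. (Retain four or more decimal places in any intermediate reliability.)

0.82

Full-test reliability from the split-half r: r_full = 2(0.79)/(1 + 0.79) = 0.8827
Then adjust to 13 items: n = 13/22 = 0.5909
r_new = n·r_full / (1 + (n − 1)·r_full) = 0.5216 / 0.6389 ≈ 0.8164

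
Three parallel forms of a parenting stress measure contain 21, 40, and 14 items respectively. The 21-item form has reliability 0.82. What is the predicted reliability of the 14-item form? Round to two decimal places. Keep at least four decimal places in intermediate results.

The 40-item form is not needed; work directly from the 21-item form with n = 14/21 = 0.6667.
r_{14} = n·r / (1 + (n − 1)·r) = 0.5467 / 0.7267 ≈ 0.7523

0.75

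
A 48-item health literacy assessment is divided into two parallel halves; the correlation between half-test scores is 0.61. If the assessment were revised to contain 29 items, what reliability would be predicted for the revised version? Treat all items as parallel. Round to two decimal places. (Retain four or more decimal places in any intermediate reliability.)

First correct the split-half correlation to full-test reliability: r_full = 2 × 0.61 / (1 + 0.61) ≈ 0.7578
Then adjust to 29 items: n = 29/48 = 0.6042
r_new = n·r_full / (1 + (n − 1)·r_full) = 0.4579 / 0.7001 ≈ 0.6540

0.65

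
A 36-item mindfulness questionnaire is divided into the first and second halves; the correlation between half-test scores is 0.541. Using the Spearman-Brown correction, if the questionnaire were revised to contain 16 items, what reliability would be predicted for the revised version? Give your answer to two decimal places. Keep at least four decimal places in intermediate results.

Full-test reliability from the split-half r: r_full = 2(0.541)/(1 + 0.541) = 0.7021
Then adjust to 16 items: n = 16/36 = 0.4444
r_new = n·r_full / (1 + (n − 1)·r_full) = 0.3120 / 0.6099 ≈ 0.5116

0.51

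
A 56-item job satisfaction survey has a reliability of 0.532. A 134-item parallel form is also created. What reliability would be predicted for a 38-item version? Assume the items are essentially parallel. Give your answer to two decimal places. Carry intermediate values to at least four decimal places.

0.44

The 134-item form is not needed; work directly from the 56-item form with n = 38/56 = 0.6786.
r_{38} = n·r / (1 + (n − 1)·r) = 0.3610 / 0.8290 ≈ 0.4355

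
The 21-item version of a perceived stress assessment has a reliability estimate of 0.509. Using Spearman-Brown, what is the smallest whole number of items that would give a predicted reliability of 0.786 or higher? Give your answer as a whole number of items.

n = 0.786(1 − 0.509) / [0.509(1 − 0.786)]
  = 0.385926 / 0.108926 = 3.5430
Items needed = n × 21 = 3.5430 × 21 ≈ 74.40 → round up to 75

75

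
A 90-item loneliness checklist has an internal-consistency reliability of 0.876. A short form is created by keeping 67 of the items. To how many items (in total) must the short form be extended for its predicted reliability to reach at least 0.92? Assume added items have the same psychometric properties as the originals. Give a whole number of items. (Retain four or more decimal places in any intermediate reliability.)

First, r for the 67-item form: n = 67/90 = 0.7444, so r_67 = 0.7444·0.876/(1 + (0.7444 − 1)·0.876) = 0.8402
Then solve for n' with r_old = 0.8402, r_target = 0.92: n' = 0.92(1 − 0.8402)/[0.8402(1 − 0.92)] = 2.1872
Total items = 2.1872 × 67 = 146.54, rounded up to 147.

147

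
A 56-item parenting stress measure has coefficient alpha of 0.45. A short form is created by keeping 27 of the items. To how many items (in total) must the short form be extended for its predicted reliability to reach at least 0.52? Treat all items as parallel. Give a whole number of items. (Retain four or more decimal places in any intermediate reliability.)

First, r for the 27-item form: n = 27/56 = 0.4821, so r_27 = 0.4821·0.45/(1 + (0.4821 − 1)·0.45) = 0.2829
Then solve for n' with r_old = 0.2829, r_target = 0.52: n' = 0.52(1 − 0.2829)/[0.2829(1 − 0.52)] = 2.7461
Total items = 2.7461 × 27 = 74.14, rounded up to 75.

75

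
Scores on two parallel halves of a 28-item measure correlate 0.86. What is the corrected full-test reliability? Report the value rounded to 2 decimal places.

0.92

Each half is half the length of the full test, so the full test is n = 2 times a half.
r_full = 2r_hh / (1 + r_hh) = 2 × 0.86 / (1 + 0.86)
       = 1.7200 / 1.8600 = 0.9247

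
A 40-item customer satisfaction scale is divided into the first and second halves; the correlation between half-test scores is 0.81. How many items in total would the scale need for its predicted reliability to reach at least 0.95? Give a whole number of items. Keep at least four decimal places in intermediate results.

r_full = 2(0.81)/(1 + 0.81) = 0.8950
n = r_tgt(1 − r_full) / [r_full(1 − r_tgt)] = 0.95 × 0.1050 / (0.8950 × 0.05) ≈ 2.2291
Items = 2.2291 × 40 ≈ 89.16 → 90

90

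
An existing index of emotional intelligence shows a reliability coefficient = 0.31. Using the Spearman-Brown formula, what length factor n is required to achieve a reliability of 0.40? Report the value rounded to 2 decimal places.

1.48

n = 0.40(1 − 0.31) / [0.31(1 − 0.40)]
  = 0.2760 / 0.1860 = 1.4839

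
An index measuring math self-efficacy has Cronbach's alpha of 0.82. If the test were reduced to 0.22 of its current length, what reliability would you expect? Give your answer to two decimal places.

Apply the Spearman-Brown prophecy formula, r' = nr / [1 + (n − 1)r]:
r_new = (0.22 × 0.82) / (1 + (0.22 − 1) × 0.82)
     = 0.1804 / 0.3604 = 0.5006

0.50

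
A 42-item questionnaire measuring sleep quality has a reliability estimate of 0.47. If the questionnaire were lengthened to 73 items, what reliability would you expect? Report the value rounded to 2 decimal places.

n = 73/42 = 1.7381
r_new = (1.7381 × 0.47) / (1 + (1.7381 − 1) × 0.47)
r_new = 0.8169 / 1.3469 ≈ 0.6065

0.61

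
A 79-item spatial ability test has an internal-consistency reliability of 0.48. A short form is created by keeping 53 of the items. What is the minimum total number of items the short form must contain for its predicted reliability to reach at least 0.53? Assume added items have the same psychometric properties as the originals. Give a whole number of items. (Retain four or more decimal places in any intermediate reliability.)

97

First, r for the 53-item form: n = 53/79 = 0.6709, so r_53 = 0.6709·0.48/(1 + (0.6709 − 1)·0.48) = 0.3824
Then solve for n' with r_old = 0.3824, r_target = 0.53: n' = 0.53(1 − 0.3824)/[0.3824(1 − 0.53)] = 1.8212
Total items = 1.8212 × 53 = 96.52, rounded up to 97.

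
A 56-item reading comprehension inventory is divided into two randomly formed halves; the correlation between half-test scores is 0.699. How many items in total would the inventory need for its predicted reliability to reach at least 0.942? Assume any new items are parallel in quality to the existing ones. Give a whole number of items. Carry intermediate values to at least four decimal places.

r_full = 2(0.699)/(1 + 0.699) = 0.8228
n = r_tgt(1 − r_full) / [r_full(1 − r_tgt)] = 0.942 × 0.1772 / (0.8228 × 0.058) ≈ 3.4978
Items = 3.4978 × 56 ≈ 195.88 → 196

196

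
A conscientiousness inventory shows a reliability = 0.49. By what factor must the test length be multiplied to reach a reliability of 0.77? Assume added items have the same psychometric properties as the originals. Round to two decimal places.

3.48

Spearman-Brown solved for the length factor n:
n = r*(1 − r) / [ r (1 − r*) ]
n = [0.77 × 0.51] / [0.49 × 0.23]
  = 0.3927 / 0.1127 = 3.4845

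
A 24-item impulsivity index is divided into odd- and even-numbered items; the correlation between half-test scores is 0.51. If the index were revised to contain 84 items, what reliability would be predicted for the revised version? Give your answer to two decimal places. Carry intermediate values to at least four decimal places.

0.88

Spearman-Brown correction (n = 2): r_full = 2·0.51/(1 + 0.51) = 0.6755
Then adjust to 84 items: n = 84/24 = 3.5000
r_new = n·r_full / (1 + (n − 1)·r_full) = 2.3643 / 2.6887 ≈ 0.8793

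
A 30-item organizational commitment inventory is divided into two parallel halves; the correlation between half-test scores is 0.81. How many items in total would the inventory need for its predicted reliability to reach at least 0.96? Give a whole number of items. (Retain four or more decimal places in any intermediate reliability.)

r_full = 2(0.81)/(1 + 0.81) = 0.8950
Solve Spearman-Brown for n: n = 0.96(1 − 0.8950) / [0.8950(1 − 0.96)] = 2.8156
Required items = 2.8156 × 30 = 84.47, so 85 items.

85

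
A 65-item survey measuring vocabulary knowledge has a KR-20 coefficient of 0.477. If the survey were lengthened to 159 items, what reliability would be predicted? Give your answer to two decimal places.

The new length is 159/65 = 2.4462 times the old.
By Spearman-Brown, r_new = n r / (1 + (n − 1) r).
r_new = (2.4462 × 0.477) / (1 + (2.4462 − 1) × 0.477)
     = 1.1668 / 1.6898 = 0.6905

0.69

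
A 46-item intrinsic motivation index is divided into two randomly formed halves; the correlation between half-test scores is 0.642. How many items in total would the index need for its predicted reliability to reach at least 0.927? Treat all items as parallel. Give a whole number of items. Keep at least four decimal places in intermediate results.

163

r_full = 2(0.642)/(1 + 0.642) = 0.7820
Solve Spearman-Brown for n: n = 0.927(1 − 0.7820) / [0.7820(1 − 0.927)] = 3.5400
Required items = 3.5400 × 46 = 162.84, so 163 items.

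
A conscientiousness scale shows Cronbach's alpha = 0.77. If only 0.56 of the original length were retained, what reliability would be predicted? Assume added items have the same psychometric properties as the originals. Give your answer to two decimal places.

Apply the Spearman-Brown prophecy formula, r' = nr / [1 + (n − 1)r]:
r_new = (0.56 × 0.77) / (1 + (0.56 − 1) × 0.77)
     = 0.4312 / 0.6612 = 0.6521

0.65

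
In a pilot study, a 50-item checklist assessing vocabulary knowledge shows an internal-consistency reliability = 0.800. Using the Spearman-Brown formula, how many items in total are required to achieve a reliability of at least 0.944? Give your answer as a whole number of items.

211

n = 0.944 × (1 − 0.800) / [ 0.800 × (1 − 0.944) ]
  = 0.188800 / 0.044800 = 4.2143
4.2143 × 50 = 210.71 → 211 items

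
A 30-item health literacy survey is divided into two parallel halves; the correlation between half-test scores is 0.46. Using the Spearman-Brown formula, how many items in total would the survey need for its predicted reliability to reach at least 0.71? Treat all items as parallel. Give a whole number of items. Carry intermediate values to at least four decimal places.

Corrected full-test reliability: r_full = 2 × 0.46 / (1 + 0.46) ≈ 0.6301
n = r_tgt(1 − r_full) / [r_full(1 − r_tgt)] = 0.71 × 0.3699 / (0.6301 × 0.29) ≈ 1.4373
Required items = 1.4373 × 30 = 43.12, so 44 items.

44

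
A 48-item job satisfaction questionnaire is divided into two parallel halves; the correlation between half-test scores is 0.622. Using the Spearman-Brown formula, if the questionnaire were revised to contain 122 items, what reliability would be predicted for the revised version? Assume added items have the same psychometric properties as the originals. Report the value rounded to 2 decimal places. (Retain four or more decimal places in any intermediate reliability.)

First correct the split-half correlation to full-test reliability: r_full = 2 × 0.622 / (1 + 0.622) ≈ 0.7670
Then adjust to 122 items: n = 122/48 = 2.5417
r_new = n·r_full / (1 + (n − 1)·r_full) = 1.9495 / 2.1825 ≈ 0.8932

0.89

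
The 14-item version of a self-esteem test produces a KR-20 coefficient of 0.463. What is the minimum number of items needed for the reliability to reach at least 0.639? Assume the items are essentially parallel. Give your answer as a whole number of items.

n = [0.639 × 0.537] / [0.463 × 0.361]
n = 0.343143 / 0.167143 ≈ 2.0530
Items needed = n × 14 = 2.0530 × 14 ≈ 28.74 → round up to 29

29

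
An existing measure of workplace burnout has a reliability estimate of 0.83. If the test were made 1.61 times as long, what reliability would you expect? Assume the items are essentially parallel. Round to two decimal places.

0.89

r_new = 1.61·0.83 / [1 + (1.61 − 1)·0.83]
r_new = 1.3363 / 1.5063 ≈ 0.8871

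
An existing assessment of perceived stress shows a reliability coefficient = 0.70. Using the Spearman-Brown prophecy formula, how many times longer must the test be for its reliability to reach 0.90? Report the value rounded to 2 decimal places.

3.86

Invert Spearman-Brown to solve for n:
n = r*(1 − r) / [ r (1 − r*) ]
n = 0.90(1 − 0.70) / [0.70(1 − 0.90)]
  = 0.2700 / 0.0700 = 3.8571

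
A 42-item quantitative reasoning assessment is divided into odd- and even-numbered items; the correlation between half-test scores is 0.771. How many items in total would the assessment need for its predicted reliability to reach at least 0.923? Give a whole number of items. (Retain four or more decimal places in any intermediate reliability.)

75

r_full = 2(0.771)/(1 + 0.771) = 0.8707
n = r_tgt(1 − r_full) / [r_full(1 − r_tgt)] = 0.923 × 0.1293 / (0.8707 × 0.077) ≈ 1.7801
Items = 1.7801 × 42 ≈ 74.76 → 75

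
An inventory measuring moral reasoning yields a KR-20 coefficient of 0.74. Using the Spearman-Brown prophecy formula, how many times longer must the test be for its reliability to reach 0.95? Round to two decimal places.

6.68

Rearranging the Spearman-Brown formula for n,
n = r*(1 − r) / [ r (1 − r*) ]
n = 0.95(1 − 0.74) / [0.74(1 − 0.95)]
  = 0.2470 / 0.0370 = 6.6757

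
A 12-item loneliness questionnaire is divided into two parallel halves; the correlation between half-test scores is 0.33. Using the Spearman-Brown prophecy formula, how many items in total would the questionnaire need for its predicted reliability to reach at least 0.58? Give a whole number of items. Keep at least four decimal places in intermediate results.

17

Corrected full-test reliability: r_full = 2 × 0.33 / (1 + 0.33) ≈ 0.4962
Solve Spearman-Brown for n: n = 0.58(1 − 0.4962) / [0.4962(1 − 0.58)] = 1.4021
Items = 1.4021 × 12 ≈ 16.83 → 17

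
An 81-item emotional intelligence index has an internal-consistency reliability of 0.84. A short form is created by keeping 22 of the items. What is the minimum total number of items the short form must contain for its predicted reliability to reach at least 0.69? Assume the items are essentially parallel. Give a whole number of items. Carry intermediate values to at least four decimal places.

35

Short-form reliability: n = 22/81 = 0.2716; r_22 = n·r/(1+(n−1)r) ≈ 0.5878
Length factor from the short form to reach 0.69: n' = 0.69(1 − 0.5878) / [0.5878(1 − 0.69)] ≈ 1.5609
Items = 1.5609 × 22 ≈ 34.34 → 35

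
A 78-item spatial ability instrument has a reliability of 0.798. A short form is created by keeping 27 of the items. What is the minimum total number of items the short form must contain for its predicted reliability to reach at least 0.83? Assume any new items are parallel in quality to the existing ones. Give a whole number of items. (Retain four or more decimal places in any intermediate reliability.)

97

First, r for the 27-item form: n = 27/78 = 0.3462, so r_27 = 0.3462·0.798/(1 + (0.3462 − 1)·0.798) = 0.5776
Length factor from the short form to reach 0.83: n' = 0.83(1 − 0.5776) / [0.5776(1 − 0.83)] ≈ 3.5705
Total items = 3.5705 × 27 = 96.40, rounded up to 97.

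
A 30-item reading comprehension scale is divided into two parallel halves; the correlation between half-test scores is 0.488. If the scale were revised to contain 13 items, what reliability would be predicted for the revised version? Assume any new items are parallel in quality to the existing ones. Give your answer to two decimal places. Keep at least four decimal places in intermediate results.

0.45

Full-test reliability from the split-half r: r_full = 2(0.488)/(1 + 0.488) = 0.6559
Then adjust to 13 items: n = 13/30 = 0.4333
r_new = n·r_full / (1 + (n − 1)·r_full) = 0.2842 / 0.6283 ≈ 0.4523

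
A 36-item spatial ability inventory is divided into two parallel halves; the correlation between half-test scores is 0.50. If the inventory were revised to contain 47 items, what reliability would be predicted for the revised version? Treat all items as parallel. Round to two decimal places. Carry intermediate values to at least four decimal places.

Spearman-Brown correction (n = 2): r_full = 2·0.50/(1 + 0.50) = 0.6667
Then adjust to 47 items: n = 47/36 = 1.3056
r_new = n·r_full / (1 + (n − 1)·r_full) = 0.8704 / 1.2037 ≈ 0.7231

0.72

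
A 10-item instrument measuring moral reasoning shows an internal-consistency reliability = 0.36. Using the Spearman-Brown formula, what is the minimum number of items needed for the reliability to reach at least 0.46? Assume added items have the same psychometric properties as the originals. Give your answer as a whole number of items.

Spearman-Brown solved for the length factor n:
n = r*(1 − r) / [ r (1 − r*) ]
n = 0.46(1 − 0.36) / [0.36(1 − 0.46)]
n = 0.2944 / 0.1944 ≈ 1.5144
1.5144 × 10 = 15.14 → 16 items

16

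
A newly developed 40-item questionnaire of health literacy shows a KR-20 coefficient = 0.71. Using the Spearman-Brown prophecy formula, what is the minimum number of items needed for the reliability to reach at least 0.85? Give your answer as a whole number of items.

93

n = 0.85 × (1 − 0.71) / [ 0.71 × (1 − 0.85) ]
  = 0.2465 / 0.1065 = 2.3146
2.3146 × 40 = 92.58 → 93 items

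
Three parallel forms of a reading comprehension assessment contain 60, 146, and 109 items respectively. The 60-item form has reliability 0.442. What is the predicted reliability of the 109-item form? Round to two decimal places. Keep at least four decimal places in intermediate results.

Only the ratio of lengths matters: n = 109/60 = 1.8167
r_{109} = n·r / (1 + (n − 1)·r) = 0.8030 / 1.3610 ≈ 0.5900

0.59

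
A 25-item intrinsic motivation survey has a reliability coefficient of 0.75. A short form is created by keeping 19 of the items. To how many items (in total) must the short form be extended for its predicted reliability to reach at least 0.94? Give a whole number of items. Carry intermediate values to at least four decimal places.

First, r for the 19-item form: n = 19/25 = 0.7600, so r_19 = 0.7600·0.75/(1 + (0.7600 − 1)·0.75) = 0.6951
Length factor from the short form to reach 0.94: n' = 0.94(1 − 0.6951) / [0.6951(1 − 0.94)] ≈ 6.8721
Total items = 6.8721 × 19 = 130.57, rounded up to 131.

131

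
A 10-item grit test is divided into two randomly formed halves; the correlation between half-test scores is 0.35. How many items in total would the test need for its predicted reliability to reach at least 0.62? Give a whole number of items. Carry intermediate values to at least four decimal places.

r_full = 2(0.35)/(1 + 0.35) = 0.5185
n = r_tgt(1 − r_full) / [r_full(1 − r_tgt)] = 0.62 × 0.4815 / (0.5185 × 0.38) ≈ 1.5151
Items = 1.5151 × 10 ≈ 15.15 → 16

16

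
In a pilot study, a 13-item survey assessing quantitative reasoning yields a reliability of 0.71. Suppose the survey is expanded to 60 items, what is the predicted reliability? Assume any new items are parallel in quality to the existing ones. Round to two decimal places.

0.92

Length ratio n = 60/13 = 4.6154
By Spearman-Brown, r_new = n r / (1 + (n − 1) r).
r_new = (4.6154 × 0.71) / (1 + (4.6154 − 1) × 0.71)
r_new = 3.2769 / 3.5669 ≈ 0.9187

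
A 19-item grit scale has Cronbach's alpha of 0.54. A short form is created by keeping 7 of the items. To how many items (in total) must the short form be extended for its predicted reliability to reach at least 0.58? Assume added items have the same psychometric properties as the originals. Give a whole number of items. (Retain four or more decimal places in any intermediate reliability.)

23

Short-form reliability: n = 7/19 = 0.3684; r_7 = n·r/(1+(n−1)r) ≈ 0.3019
Then solve for n' with r_old = 0.3019, r_target = 0.58: n' = 0.58(1 − 0.3019)/[0.3019(1 − 0.58)] = 3.1933
Total items = 3.1933 × 7 = 22.35, rounded up to 23.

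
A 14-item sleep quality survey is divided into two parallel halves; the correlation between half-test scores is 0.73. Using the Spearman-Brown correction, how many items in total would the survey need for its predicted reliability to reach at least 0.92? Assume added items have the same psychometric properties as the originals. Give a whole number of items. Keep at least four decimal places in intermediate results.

30

Corrected full-test reliability: r_full = 2 × 0.73 / (1 + 0.73) ≈ 0.8439
n = r_tgt(1 − r_full) / [r_full(1 − r_tgt)] = 0.92 × 0.1561 / (0.8439 × 0.08) ≈ 2.1272
Required items = 2.1272 × 14 = 29.78, so 30 items.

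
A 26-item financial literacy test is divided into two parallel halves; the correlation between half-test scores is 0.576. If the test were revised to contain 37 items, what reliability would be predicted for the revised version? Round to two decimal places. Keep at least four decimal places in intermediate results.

Spearman-Brown correction (n = 2): r_full = 2·0.576/(1 + 0.576) = 0.7310
Then adjust to 37 items: n = 37/26 = 1.4231
r_new = n·r_full / (1 + (n − 1)·r_full) = 1.0403 / 1.3093 ≈ 0.7945

0.79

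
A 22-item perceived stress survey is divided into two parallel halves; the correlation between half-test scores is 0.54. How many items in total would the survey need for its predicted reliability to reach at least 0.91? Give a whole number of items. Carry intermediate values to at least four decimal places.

Corrected full-test reliability: r_full = 2 × 0.54 / (1 + 0.54) ≈ 0.7013
n = r_tgt(1 − r_full) / [r_full(1 − r_tgt)] = 0.91 × 0.2987 / (0.7013 × 0.09) ≈ 4.3066
Required items = 4.3066 × 22 = 94.75, so 95 items.

95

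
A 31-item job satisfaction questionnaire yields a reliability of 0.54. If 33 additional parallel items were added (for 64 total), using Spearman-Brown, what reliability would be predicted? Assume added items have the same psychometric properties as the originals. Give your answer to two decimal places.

0.71

n = 64/31 = 2.0645
r_new = 2.0645·0.54 / [1 + (2.0645 − 1)·0.54]
r_new = 1.1148 / 1.5748 ≈ 0.7079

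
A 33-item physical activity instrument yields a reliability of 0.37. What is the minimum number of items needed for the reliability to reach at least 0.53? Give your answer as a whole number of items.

64

Invert Spearman-Brown to solve for n:
n = r*(1 − r) / [ r (1 − r*) ]
n = 0.53 × (1 − 0.37) / [ 0.37 × (1 − 0.53) ]
n = 0.3339 / 0.1739 ≈ 1.9201
1.9201 × 33 = 63.36 → 64 items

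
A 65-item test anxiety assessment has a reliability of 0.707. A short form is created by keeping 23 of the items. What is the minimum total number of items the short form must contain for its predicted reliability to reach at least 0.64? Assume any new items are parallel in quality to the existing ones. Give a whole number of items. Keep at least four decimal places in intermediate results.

48

First, r for the 23-item form: n = 23/65 = 0.3538, so r_23 = 0.3538·0.707/(1 + (0.3538 − 1)·0.707) = 0.4605
Then solve for n' with r_old = 0.4605, r_target = 0.64: n' = 0.64(1 − 0.4605)/[0.4605(1 − 0.64)] = 2.0828
Items = 2.0828 × 23 ≈ 47.90 → 48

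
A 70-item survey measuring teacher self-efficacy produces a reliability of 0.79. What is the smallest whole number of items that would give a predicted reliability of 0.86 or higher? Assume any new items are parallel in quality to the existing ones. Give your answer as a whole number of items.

115

Spearman-Brown solved for the length factor n:
n = r*(1 − r) / [ r (1 − r*) ]
n = 0.86 × (1 − 0.79) / [ 0.79 × (1 − 0.86) ]
n = 0.1806 / 0.1106 ≈ 1.6329
Items needed = n × 70 = 1.6329 × 70 ≈ 114.30 → round up to 115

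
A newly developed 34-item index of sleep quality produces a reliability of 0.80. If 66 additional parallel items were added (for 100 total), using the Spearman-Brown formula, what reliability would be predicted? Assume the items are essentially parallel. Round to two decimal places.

0.92

n = 100/34 = 2.9412
Spearman-Brown: r_new = n·r / (1 + (n − 1)·r)
r_new = 2.9412·0.80 / [1 + (2.9412 − 1)·0.80]
r_new = 2.3530 / 2.5530 ≈ 0.9217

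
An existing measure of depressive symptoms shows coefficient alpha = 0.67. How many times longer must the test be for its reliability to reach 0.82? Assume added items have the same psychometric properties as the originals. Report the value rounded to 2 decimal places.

2.24

Spearman-Brown solved for the length factor n:
n = r*(1 − r) / [ r (1 − r*) ]
n = [0.82 × 0.33] / [0.67 × 0.18]
  = 0.2706 / 0.1206 = 2.2438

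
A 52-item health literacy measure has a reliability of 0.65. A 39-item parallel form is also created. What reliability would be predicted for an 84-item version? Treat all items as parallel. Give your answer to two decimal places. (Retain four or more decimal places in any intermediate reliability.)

0.75

Only the ratio of lengths matters: n = 84/52 = 1.6154
r_{84} = n·r / (1 + (n − 1)·r) = 1.0500 / 1.4000 ≈ 0.7500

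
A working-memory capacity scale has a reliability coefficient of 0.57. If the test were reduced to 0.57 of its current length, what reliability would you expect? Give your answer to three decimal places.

Spearman-Brown: r_new = n·r / (1 + (n − 1)·r)
r_new = (0.57 × 0.57) / (1 + (0.57 − 1) × 0.57)
r_new = 0.3249 / 0.7549 ≈ 0.4304

0.430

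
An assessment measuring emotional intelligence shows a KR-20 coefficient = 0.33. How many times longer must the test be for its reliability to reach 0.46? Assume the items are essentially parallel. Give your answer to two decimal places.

Invert Spearman-Brown to solve for n:
n = r_target (1 − r_old) / [ r_old (1 − r_target) ]
n = [0.46 × 0.67] / [0.33 × 0.54]
n = 0.3082 / 0.1782 ≈ 1.7295

1.73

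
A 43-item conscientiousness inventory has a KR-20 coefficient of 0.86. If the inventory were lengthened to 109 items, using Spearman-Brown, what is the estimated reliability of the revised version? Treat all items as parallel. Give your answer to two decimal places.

Length ratio n = 109/43 = 2.5349
r_new = (2.5349 × 0.86) / (1 + (2.5349 − 1) × 0.86)
     = 2.1800 / 2.3200 = 0.9397

0.94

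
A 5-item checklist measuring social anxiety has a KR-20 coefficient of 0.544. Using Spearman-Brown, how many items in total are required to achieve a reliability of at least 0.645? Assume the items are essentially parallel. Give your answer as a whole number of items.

n = 0.645 × (1 − 0.544) / [ 0.544 × (1 − 0.645) ]
n = 0.294120 / 0.193120 ≈ 1.5230
1.5230 × 5 = 7.61 → 8 items

8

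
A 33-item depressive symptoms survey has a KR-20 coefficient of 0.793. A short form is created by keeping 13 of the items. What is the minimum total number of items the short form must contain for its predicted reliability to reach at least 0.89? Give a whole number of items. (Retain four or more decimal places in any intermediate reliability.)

70

First, r for the 13-item form: n = 13/33 = 0.3939, so r_13 = 0.3939·0.793/(1 + (0.3939 − 1)·0.793) = 0.6014
Then solve for n' with r_old = 0.6014, r_target = 0.89: n' = 0.89(1 − 0.6014)/[0.6014(1 − 0.89)] = 5.3625
Items = 5.3625 × 13 ≈ 69.71 → 70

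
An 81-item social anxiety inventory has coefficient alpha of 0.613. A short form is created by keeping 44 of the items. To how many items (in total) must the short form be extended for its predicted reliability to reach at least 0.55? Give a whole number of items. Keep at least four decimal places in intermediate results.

63

First, r for the 44-item form: n = 44/81 = 0.5432, so r_44 = 0.5432·0.613/(1 + (0.5432 − 1)·0.613) = 0.4625
Then solve for n' with r_old = 0.4625, r_target = 0.55: n' = 0.55(1 − 0.4625)/[0.4625(1 − 0.55)] = 1.4204
Total items = 1.4204 × 44 = 62.50, rounded up to 63.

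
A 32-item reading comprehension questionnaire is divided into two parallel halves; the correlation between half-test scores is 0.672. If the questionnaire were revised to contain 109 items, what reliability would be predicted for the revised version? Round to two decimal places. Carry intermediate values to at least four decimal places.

0.93

Full-test reliability from the split-half r: r_full = 2(0.672)/(1 + 0.672) = 0.8038
Length factor from 32 to 109 items: n = 109/32 = 3.4062
r_new = n·r_full / (1 + (n − 1)·r_full) = 2.7379 / 2.9341 ≈ 0.9331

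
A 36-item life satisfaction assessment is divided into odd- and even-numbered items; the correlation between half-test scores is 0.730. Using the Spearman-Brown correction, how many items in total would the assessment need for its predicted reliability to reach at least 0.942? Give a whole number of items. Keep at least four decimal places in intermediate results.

Corrected full-test reliability: r_full = 2 × 0.730 / (1 + 0.730) ≈ 0.8439
Solve Spearman-Brown for n: n = 0.942(1 − 0.8439) / [0.8439(1 − 0.942)] = 3.0042
Required items = 3.0042 × 36 = 108.15, so 109 items.

109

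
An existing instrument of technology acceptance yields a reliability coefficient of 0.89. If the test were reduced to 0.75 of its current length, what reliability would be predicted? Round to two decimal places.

0.86

Apply the Spearman-Brown prophecy formula, r' = nr / [1 + (n − 1)r]:
r_new = 0.75·0.89 / [1 + (0.75 − 1)·0.89]
r_new = 0.6675 / 0.7775 ≈ 0.8585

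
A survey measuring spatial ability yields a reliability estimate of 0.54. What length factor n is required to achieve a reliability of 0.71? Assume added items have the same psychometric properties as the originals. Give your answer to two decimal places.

Spearman-Brown solved for the length factor n:
n = r*(1 − r) / [ r (1 − r*) ]
n = [0.71 × 0.46] / [0.54 × 0.29]
n = 0.3266 / 0.1566 ≈ 2.0856

2.09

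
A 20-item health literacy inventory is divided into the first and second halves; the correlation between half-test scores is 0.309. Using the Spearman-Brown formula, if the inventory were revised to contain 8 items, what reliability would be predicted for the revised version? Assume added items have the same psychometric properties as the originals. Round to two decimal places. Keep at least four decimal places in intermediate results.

0.26

First correct the split-half correlation to full-test reliability: r_full = 2 × 0.309 / (1 + 0.309) ≈ 0.4721
Then adjust to 8 items: n = 8/20 = 0.4000
r_new = n·r_full / (1 + (n − 1)·r_full) = 0.1888 / 0.7167 ≈ 0.2634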